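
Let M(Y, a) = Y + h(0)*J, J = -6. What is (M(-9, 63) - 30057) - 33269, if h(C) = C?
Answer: -63335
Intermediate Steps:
M(Y, a) = Y (M(Y, a) = Y + 0*(-6) = Y + 0 = Y)
(M(-9, 63) - 30057) - 33269 = (-9 - 30057) - 33269 = -30066 - 33269 = -63335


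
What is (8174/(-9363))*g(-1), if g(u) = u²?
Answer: -8174/9363 ≈ -0.87301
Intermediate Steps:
(8174/(-9363))*g(-1) = (8174/(-9363))*(-1)² = (8174*(-1/9363))*1 = -8174/9363*1 = -8174/9363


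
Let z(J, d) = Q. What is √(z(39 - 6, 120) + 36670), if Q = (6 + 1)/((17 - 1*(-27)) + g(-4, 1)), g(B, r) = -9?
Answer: √916755/5 ≈ 191.49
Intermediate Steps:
Q = ⅕ (Q = (6 + 1)/((17 - 1*(-27)) - 9) = 7/((17 + 27) - 9) = 7/(44 - 9) = 7/35 = 7*(1/35) = ⅕ ≈ 0.20000)
z(J, d) = ⅕
√(z(39 - 6, 120) + 36670) = √(⅕ + 36670) = √(183351/5) = √916755/5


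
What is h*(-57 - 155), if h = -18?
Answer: 3816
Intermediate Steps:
h*(-57 - 155) = -18*(-57 - 155) = -18*(-212) = 3816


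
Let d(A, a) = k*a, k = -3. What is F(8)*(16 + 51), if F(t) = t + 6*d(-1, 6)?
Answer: -6700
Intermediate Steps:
d(A, a) = -3*a
F(t) = -108 + t (F(t) = t + 6*(-3*6) = t + 6*(-18) = t - 108 = -108 + t)
F(8)*(16 + 51) = (-108 + 8)*(16 + 51) = -100*67 = -6700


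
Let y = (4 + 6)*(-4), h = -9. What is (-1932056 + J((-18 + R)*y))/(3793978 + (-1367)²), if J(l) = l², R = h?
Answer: -765656/5662667 ≈ -0.13521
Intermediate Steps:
R = -9
y = -40 (y = 10*(-4) = -40)
(-1932056 + J((-18 + R)*y))/(3793978 + (-1367)²) = (-1932056 + ((-18 - 9)*(-40))²)/(3793978 + (-1367)²) = (-1932056 + (-27*(-40))²)/(3793978 + 1868689) = (-1932056 + 1080²)/5662667 = (-1932056 + 1166400)*(1/5662667) = -765656*1/5662667 = -765656/5662667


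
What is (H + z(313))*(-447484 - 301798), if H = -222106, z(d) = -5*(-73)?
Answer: 166146539962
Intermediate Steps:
z(d) = 365
(H + z(313))*(-447484 - 301798) = (-222106 + 365)*(-447484 - 301798) = -221741*(-749282) = 166146539962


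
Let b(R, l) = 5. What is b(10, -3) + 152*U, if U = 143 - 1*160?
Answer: -2579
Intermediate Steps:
U = -17 (U = 143 - 160 = -17)
b(10, -3) + 152*U = 5 + 152*(-17) = 5 - 2584 = -2579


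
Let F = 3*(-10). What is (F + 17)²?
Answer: 169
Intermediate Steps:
F = -30
(F + 17)² = (-30 + 17)² = (-13)² = 169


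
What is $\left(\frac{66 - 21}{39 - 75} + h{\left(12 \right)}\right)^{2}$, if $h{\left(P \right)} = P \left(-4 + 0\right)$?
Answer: $\frac{38809}{16} \approx 2425.6$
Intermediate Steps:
$h{\left(P \right)} = - 4 P$ ($h{\left(P \right)} = P \left(-4\right) = - 4 P$)
$\left(\frac{66 - 21}{39 - 75} + h{\left(12 \right)}\right)^{2} = \left(\frac{66 - 21}{39 - 75} - 48\right)^{2} = \left(\frac{45}{-36} - 48\right)^{2} = \left(45 \left(- \frac{1}{36}\right) - 48\right)^{2} = \left(- \frac{5}{4} - 48\right)^{2} = \left(- \frac{197}{4}\right)^{2} = \frac{38809}{16}$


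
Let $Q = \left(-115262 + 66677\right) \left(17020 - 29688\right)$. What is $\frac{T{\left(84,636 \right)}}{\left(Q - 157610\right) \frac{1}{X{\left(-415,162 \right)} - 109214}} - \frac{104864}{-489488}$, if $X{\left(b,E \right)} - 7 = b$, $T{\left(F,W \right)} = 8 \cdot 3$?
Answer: $\frac{1976150375938}{9412199090905} \approx 0.20996$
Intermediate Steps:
$T{\left(F,W \right)} = 24$
$X{\left(b,E \right)} = 7 + b$
$Q = 615474780$ ($Q = \left(-48585\right) \left(-12668\right) = 615474780$)
$\frac{T{\left(84,636 \right)}}{\left(Q - 157610\right) \frac{1}{X{\left(-415,162 \right)} - 109214}} - \frac{104864}{-489488} = \frac{24}{\left(615474780 - 157610\right) \frac{1}{\left(7 - 415\right) - 109214}} - \frac{104864}{-489488} = \frac{24}{615317170 \frac{1}{-408 - 109214}} - - \frac{6554}{30593} = \frac{24}{615317170 \frac{1}{-109622}} + \frac{6554}{30593} = \frac{24}{615317170 \left(- \frac{1}{109622}\right)} + \frac{6554}{30593} = \frac{24}{- \frac{307658585}{54811}} + \frac{6554}{30593} = 24 \left(- \frac{54811}{307658585}\right) + \frac{6554}{30593} = - \frac{1315464}{307658585} + \frac{6554}{30593} = \frac{1976150375938}{9412199090905}$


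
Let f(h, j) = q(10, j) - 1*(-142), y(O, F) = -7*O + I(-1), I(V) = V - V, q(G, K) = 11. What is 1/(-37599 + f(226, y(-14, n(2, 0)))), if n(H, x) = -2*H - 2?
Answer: -1/37446 ≈ -2.6705e-5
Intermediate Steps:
n(H, x) = -2 - 2*H
I(V) = 0
y(O, F) = -7*O (y(O, F) = -7*O + 0 = -7*O)
f(h, j) = 153 (f(h, j) = 11 - 1*(-142) = 11 + 142 = 153)
1/(-37599 + f(226, y(-14, n(2, 0)))) = 1/(-37599 + 153) = 1/(-37446) = -1/37446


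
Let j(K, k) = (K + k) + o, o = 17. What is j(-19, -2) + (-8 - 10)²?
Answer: 320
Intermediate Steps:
j(K, k) = 17 + K + k (j(K, k) = (K + k) + 17 = 17 + K + k)
j(-19, -2) + (-8 - 10)² = (17 - 19 - 2) + (-8 - 10)² = -4 + (-18)² = -4 + 324 = 320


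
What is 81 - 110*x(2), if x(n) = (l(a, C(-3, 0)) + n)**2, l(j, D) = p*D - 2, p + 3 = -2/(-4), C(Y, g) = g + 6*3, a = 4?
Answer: -222669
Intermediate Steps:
C(Y, g) = 18 + g (C(Y, g) = g + 18 = 18 + g)
p = -5/2 (p = -3 - 2/(-4) = -3 - 2*(-1/4) = -3 + 1/2 = -5/2 ≈ -2.5000)
l(j, D) = -2 - 5*D/2 (l(j, D) = -5*D/2 - 2 = -2 - 5*D/2)
x(n) = (-47 + n)**2 (x(n) = ((-2 - 5*(18 + 0)/2) + n)**2 = ((-2 - 5/2*18) + n)**2 = ((-2 - 45) + n)**2 = (-47 + n)**2)
81 - 110*x(2) = 81 - 110*(-47 + 2)**2 = 81 - 110*(-45)**2 = 81 - 110*2025 = 81 - 222750 = -222669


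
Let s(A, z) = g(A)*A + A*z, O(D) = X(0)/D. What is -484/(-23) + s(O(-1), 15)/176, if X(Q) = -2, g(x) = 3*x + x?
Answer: 43121/2024 ≈ 21.305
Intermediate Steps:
g(x) = 4*x
O(D) = -2/D
s(A, z) = 4*A² + A*z (s(A, z) = (4*A)*A + A*z = 4*A² + A*z)
-484/(-23) + s(O(-1), 15)/176 = -484/(-23) + ((-2/(-1))*(15 + 4*(-2/(-1))))/176 = -484*(-1/23) + ((-2*(-1))*(15 + 4*(-2*(-1))))*(1/176) = 484/23 + (2*(15 + 4*2))*(1/176) = 484/23 + (2*(15 + 8))*(1/176) = 484/23 + (2*23)*(1/176) = 484/23 + 46*(1/176) = 484/23 + 23/88 = 43121/2024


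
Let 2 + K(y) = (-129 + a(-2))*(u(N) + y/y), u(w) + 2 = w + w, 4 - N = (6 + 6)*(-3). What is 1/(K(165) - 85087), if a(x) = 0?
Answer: -1/95280 ≈ -1.0495e-5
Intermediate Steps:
N = 40 (N = 4 - (6 + 6)*(-3) = 4 - 12*(-3) = 4 - 1*(-36) = 4 + 36 = 40)
u(w) = -2 + 2*w (u(w) = -2 + (w + w) = -2 + 2*w)
K(y) = -10193 (K(y) = -2 + (-129 + 0)*((-2 + 2*40) + y/y) = -2 - 129*((-2 + 80) + 1) = -2 - 129*(78 + 1) = -2 - 129*79 = -2 - 10191 = -10193)
1/(K(165) - 85087) = 1/(-10193 - 85087) = 1/(-95280) = -1/95280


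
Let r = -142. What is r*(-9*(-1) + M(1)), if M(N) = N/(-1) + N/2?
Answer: -1207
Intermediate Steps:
M(N) = -N/2 (M(N) = N*(-1) + N*(½) = -N + N/2 = -N/2)
r*(-9*(-1) + M(1)) = -142*(-9*(-1) - ½*1) = -142*(9 - ½) = -142*17/2 = -1207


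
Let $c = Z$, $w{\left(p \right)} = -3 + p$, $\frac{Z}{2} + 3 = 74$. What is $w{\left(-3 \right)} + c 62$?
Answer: $8798$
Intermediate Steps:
$Z = 142$ ($Z = -6 + 2 \cdot 74 = -6 + 148 = 142$)
$c = 142$
$w{\left(-3 \right)} + c 62 = \left(-3 - 3\right) + 142 \cdot 62 = -6 + 8804 = 8798$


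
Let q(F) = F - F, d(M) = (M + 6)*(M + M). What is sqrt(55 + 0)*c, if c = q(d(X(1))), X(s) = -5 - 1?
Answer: 0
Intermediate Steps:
X(s) = -6
d(M) = 2*M*(6 + M) (d(M) = (6 + M)*(2*M) = 2*M*(6 + M))
q(F) = 0
c = 0
sqrt(55 + 0)*c = sqrt(55 + 0)*0 = sqrt(55)*0 = 0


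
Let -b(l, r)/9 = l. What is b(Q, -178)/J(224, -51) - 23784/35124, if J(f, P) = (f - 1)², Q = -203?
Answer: -93215249/145556783 ≈ -0.64040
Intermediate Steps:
J(f, P) = (-1 + f)²
b(l, r) = -9*l
b(Q, -178)/J(224, -51) - 23784/35124 = (-9*(-203))/((-1 + 224)²) - 23784/35124 = 1827/(223²) - 23784*1/35124 = 1827/49729 - 1982/2927 = -93215249/145556783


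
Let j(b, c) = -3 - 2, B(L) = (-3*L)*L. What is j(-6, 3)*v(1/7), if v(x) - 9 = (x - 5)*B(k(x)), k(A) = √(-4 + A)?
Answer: 11565/49 ≈ 236.02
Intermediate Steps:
B(L) = -3*L²
j(b, c) = -5
v(x) = 9 + (-5 + x)*(12 - 3*x) (v(x) = 9 + (x - 5)*(-(-12 + 3*x)) = 9 + (-5 + x)*(-3*(-4 + x)) = 9 + (-5 + x)*(12 - 3*x))
j(-6, 3)*v(1/7) = -5*(-51 - 3*(1/7)² + 27/7) = -5*(-51 - 3*(⅐)² + 27*(⅐)) = -5*(-51 - 3*1/49 + 27/7) = -5*(-51 - 3/49 + 27/7) = -5*(-2313/49) = 11565/49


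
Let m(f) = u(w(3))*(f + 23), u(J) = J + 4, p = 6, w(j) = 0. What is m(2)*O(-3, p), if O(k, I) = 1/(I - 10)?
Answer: -25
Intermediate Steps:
O(k, I) = 1/(-10 + I)
u(J) = 4 + J
m(f) = 92 + 4*f (m(f) = (4 + 0)*(f + 23) = 4*(23 + f) = 92 + 4*f)
m(2)*O(-3, p) = (92 + 4*2)/(-10 + 6) = (92 + 8)/(-4) = 100*(-¼) = -25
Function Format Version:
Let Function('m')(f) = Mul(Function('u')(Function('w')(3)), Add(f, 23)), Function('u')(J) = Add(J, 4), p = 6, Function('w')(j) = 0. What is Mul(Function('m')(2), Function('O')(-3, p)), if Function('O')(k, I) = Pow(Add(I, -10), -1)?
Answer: -25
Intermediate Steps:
Function('O')(k, I) = Pow(Add(-10, I), -1)
Function('u')(J) = Add(4, J)
Function('m')(f) = Add(92, Mul(4, f)) (Function('m')(f) = Mul(Add(4, 0), Add(f, 23)) = Mul(4, Add(23, f)) = Add(92, Mul(4, f)))
Mul(Function('m')(2), Function('O')(-3, p)) = Mul(Add(92, Mul(4, 2)), Pow(Add(-10, 6), -1)) = Mul(Add(92, 8), Pow(-4, -1)) = Mul(100, Rational(-1, 4)) = -25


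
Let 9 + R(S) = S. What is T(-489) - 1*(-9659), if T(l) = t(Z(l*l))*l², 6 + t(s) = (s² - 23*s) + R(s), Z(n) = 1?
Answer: -8598697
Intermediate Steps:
R(S) = -9 + S
t(s) = -15 + s² - 22*s (t(s) = -6 + ((s² - 23*s) + (-9 + s)) = -6 + (-9 + s² - 22*s) = -15 + s² - 22*s)
T(l) = -36*l² (T(l) = (-15 + 1² - 22*1)*l² = (-15 + 1 - 22)*l² = -36*l²)
T(-489) - 1*(-9659) = -36*(-489)² - 1*(-9659) = -36*239121 + 9659 = -8608356 + 9659 = -8598697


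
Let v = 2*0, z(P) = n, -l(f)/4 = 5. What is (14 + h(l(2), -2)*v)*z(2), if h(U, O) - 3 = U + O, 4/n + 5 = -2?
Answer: -8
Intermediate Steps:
n = -4/7 (n = 4/(-5 - 2) = 4/(-7) = 4*(-1/7) = -4/7 ≈ -0.57143)
l(f) = -20 (l(f) = -4*5 = -20)
h(U, O) = 3 + O + U (h(U, O) = 3 + (U + O) = 3 + (O + U) = 3 + O + U)
z(P) = -4/7
v = 0
(14 + h(l(2), -2)*v)*z(2) = (14 + (3 - 2 - 20)*0)*(-4/7) = (14 - 19*0)*(-4/7) = (14 + 0)*(-4/7) = 14*(-4/7) = -8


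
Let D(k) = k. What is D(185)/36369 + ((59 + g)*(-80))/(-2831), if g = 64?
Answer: 358394695/102960639 ≈ 3.4809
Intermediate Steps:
D(185)/36369 + ((59 + g)*(-80))/(-2831) = 185/36369 + ((59 + 64)*(-80))/(-2831) = 185*(1/36369) + (123*(-80))*(-1/2831) = 185/36369 - 9840*(-1/2831) = 185/36369 + 9840/2831 = 358394695/102960639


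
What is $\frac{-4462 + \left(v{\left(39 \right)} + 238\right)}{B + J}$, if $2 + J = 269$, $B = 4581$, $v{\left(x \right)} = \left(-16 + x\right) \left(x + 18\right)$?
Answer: $- \frac{971}{1616} \approx -0.60087$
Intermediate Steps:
$v{\left(x \right)} = \left(-16 + x\right) \left(18 + x\right)$
$J = 267$ ($J = -2 + 269 = 267$)
$\frac{-4462 + \left(v{\left(39 \right)} + 238\right)}{B + J} = \frac{-4462 + \left(\left(-288 + 39^{2} + 2 \cdot 39\right) + 238\right)}{4581 + 267} = \frac{-4462 + \left(\left(-288 + 1521 + 78\right) + 238\right)}{4848} = \left(-4462 + \left(1311 + 238\right)\right) \frac{1}{4848} = \left(-4462 + 1549\right) \frac{1}{4848} = \left(-2913\right) \frac{1}{4848} = - \frac{971}{1616}$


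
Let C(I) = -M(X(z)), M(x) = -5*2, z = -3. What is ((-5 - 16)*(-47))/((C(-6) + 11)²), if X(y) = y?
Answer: 47/21 ≈ 2.2381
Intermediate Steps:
M(x) = -10
C(I) = 10 (C(I) = -1*(-10) = 10)
((-5 - 16)*(-47))/((C(-6) + 11)²) = ((-5 - 16)*(-47))/((10 + 11)²) = (-21*(-47))/(21²) = 987/441 = 987*(1/441) = 47/21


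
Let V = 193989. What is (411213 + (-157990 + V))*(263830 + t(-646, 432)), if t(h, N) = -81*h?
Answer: 141388757072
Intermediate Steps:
(411213 + (-157990 + V))*(263830 + t(-646, 432)) = (411213 + (-157990 + 193989))*(263830 - 81*(-646)) = (411213 + 35999)*(263830 + 52326) = 447212*316156 = 141388757072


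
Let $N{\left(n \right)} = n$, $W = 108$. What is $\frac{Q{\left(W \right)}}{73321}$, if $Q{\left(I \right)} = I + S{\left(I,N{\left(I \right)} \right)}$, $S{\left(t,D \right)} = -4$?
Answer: $\frac{104}{73321} \approx 0.0014184$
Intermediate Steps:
$Q{\left(I \right)} = -4 + I$ ($Q{\left(I \right)} = I - 4 = -4 + I$)
$\frac{Q{\left(W \right)}}{73321} = \frac{-4 + 108}{73321} = 104 \cdot \frac{1}{73321} = \frac{104}{73321}$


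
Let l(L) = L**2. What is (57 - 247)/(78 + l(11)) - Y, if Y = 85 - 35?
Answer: -10140/199 ≈ -50.955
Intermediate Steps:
Y = 50
(57 - 247)/(78 + l(11)) - Y = (57 - 247)/(78 + 11**2) - 1*50 = -190/(78 + 121) - 50 = -190/199 - 50 = -10140/199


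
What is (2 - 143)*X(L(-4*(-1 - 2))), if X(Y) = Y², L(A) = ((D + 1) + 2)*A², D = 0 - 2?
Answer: -2923776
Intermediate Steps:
D = -2
L(A) = A² (L(A) = ((-2 + 1) + 2)*A² = (-1 + 2)*A² = 1*A² = A²)
(2 - 143)*X(L(-4*(-1 - 2))) = (2 - 143)*((-4*(-1 - 2))²)² = -141*((-4*(-3))²)² = -141*(12²)² = -141*144² = -141*20736 = -2923776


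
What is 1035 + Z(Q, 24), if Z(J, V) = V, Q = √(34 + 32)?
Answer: 1059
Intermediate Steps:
Q = √66 ≈ 8.1240
1035 + Z(Q, 24) = 1035 + 24 = 1059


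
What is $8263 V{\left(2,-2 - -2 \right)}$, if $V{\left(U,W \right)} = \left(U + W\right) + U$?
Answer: $33052$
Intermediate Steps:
$V{\left(U,W \right)} = W + 2 U$
$8263 V{\left(2,-2 - -2 \right)} = 8263 \left(\left(-2 - -2\right) + 2 \cdot 2\right) = 8263 \left(\left(-2 + 2\right) + 4\right) = 8263 \left(0 + 4\right) = 8263 \cdot 4 = 33052$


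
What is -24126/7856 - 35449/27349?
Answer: -469154659/107426872 ≈ -4.3672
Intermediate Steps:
-24126/7856 - 35449/27349 = -24126*1/7856 - 35449*1/27349 = -12063/3928 - 35449/27349 = -469154659/107426872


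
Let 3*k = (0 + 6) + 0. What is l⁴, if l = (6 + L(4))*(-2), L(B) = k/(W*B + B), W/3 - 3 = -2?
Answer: 5764801/256 ≈ 22519.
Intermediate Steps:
k = 2 (k = ((0 + 6) + 0)/3 = (6 + 0)/3 = (⅓)*6 = 2)
W = 3 (W = 9 + 3*(-2) = 9 - 6 = 3)
L(B) = 1/(2*B) (L(B) = 2/(3*B + B) = 2/((4*B)) = 2*(1/(4*B)) = 1/(2*B))
l = -49/4 (l = (6 + (½)/4)*(-2) = (6 + (½)*(¼))*(-2) = (6 + ⅛)*(-2) = (49/8)*(-2) = -49/4 ≈ -12.250)
l⁴ = (-49/4)⁴ = 5764801/256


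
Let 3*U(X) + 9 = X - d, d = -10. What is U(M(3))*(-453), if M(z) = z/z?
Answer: -302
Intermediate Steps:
M(z) = 1
U(X) = 1/3 + X/3 (U(X) = -3 + (X - 1*(-10))/3 = -3 + (X + 10)/3 = -3 + (10 + X)/3 = -3 + (10/3 + X/3) = 1/3 + X/3)
U(M(3))*(-453) = (1/3 + (1/3)*1)*(-453) = (1/3 + 1/3)*(-453) = (2/3)*(-453) = -302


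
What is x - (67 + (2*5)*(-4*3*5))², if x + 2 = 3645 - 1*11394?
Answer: -291840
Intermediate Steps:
x = -7751 (x = -2 + (3645 - 1*11394) = -2 + (3645 - 11394) = -2 - 7749 = -7751)
x - (67 + (2*5)*(-4*3*5))² = -7751 - (67 + (2*5)*(-4*3*5))² = -7751 - (67 + 10*(-12*5))² = -7751 - (67 + 10*(-60))² = -7751 - (67 - 600)² = -7751 - 1*(-533)² = -7751 - 1*284089 = -7751 - 284089 = -291840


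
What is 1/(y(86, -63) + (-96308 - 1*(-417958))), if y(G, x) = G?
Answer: 1/321736 ≈ 3.1081e-6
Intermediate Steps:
1/(y(86, -63) + (-96308 - 1*(-417958))) = 1/(86 + (-96308 - 1*(-417958))) = 1/(86 + (-96308 + 417958)) = 1/(86 + 321650) = 1/321736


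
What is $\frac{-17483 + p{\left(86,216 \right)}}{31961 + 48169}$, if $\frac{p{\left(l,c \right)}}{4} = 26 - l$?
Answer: $- \frac{17723}{80130} \approx -0.22118$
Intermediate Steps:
$p{\left(l,c \right)} = 104 - 4 l$ ($p{\left(l,c \right)} = 4 \left(26 - l\right) = 104 - 4 l$)
$\frac{-17483 + p{\left(86,216 \right)}}{31961 + 48169} = \frac{-17483 + \left(104 - 344\right)}{31961 + 48169} = \frac{-17483 + \left(104 - 344\right)}{80130} = \left(-17483 - 240\right) \frac{1}{80130} = \left(-17723\right) \frac{1}{80130} = - \frac{17723}{80130}$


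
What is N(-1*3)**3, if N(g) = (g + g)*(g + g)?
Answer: 46656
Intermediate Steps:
N(g) = 4*g**2 (N(g) = (2*g)*(2*g) = 4*g**2)
N(-1*3)**3 = (4*(-1*3)**2)**3 = (4*(-3)**2)**3 = (4*9)**3 = 36**3 = 46656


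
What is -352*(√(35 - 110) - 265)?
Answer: 93280 - 1760*I*√3 ≈ 93280.0 - 3048.4*I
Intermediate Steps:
-352*(√(35 - 110) - 265) = -352*(√(-75) - 265) = -352*(5*I*√3 - 265) = -352*(-265 + 5*I*√3) = 93280 - 1760*I*√3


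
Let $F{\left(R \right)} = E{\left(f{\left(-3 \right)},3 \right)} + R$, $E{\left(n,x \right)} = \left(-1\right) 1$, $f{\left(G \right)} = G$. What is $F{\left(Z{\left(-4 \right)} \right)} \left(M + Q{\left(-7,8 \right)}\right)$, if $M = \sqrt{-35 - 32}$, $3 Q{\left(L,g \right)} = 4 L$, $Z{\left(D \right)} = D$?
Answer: $\frac{140}{3} - 5 i \sqrt{67} \approx 46.667 - 40.927 i$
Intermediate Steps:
$Q{\left(L,g \right)} = \frac{4 L}{3}$
$E{\left(n,x \right)} = -1$
$M = i \sqrt{67}$ ($M = \sqrt{-67} = i \sqrt{67} \approx 8.1853 i$)
$F{\left(R \right)} = -1 + R$
$F{\left(Z{\left(-4 \right)} \right)} \left(M + Q{\left(-7,8 \right)}\right) = \left(-1 - 4\right) \left(i \sqrt{67} + \frac{4}{3} \left(-7\right)\right) = - 5 \left(i \sqrt{67} - \frac{28}{3}\right) = - 5 \left(- \frac{28}{3} + i \sqrt{67}\right) = \frac{140}{3} - 5 i \sqrt{67}$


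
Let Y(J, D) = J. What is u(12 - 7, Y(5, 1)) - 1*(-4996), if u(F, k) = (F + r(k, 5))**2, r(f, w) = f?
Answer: 5096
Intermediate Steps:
u(F, k) = (F + k)**2
u(12 - 7, Y(5, 1)) - 1*(-4996) = ((12 - 7) + 5)**2 - 1*(-4996) = (5 + 5)**2 + 4996 = 10**2 + 4996 = 100 + 4996 = 5096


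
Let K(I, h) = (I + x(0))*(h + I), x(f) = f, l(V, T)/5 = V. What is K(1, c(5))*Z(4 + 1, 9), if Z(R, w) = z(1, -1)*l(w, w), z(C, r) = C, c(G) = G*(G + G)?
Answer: 2295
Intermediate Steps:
l(V, T) = 5*V
c(G) = 2*G**2 (c(G) = G*(2*G) = 2*G**2)
K(I, h) = I*(I + h) (K(I, h) = (I + 0)*(h + I) = I*(I + h))
Z(R, w) = 5*w (Z(R, w) = 1*(5*w) = 5*w)
K(1, c(5))*Z(4 + 1, 9) = (1*(1 + 2*5**2))*(5*9) = (1*(1 + 2*25))*45 = (1*(1 + 50))*45 = (1*51)*45 = 51*45 = 2295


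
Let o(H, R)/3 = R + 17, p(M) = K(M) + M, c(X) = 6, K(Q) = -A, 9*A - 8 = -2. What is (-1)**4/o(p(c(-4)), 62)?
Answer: 1/237 ≈ 0.0042194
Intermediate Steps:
A = 2/3 (A = 8/9 + (1/9)*(-2) = 8/9 - 2/9 = 2/3 ≈ 0.66667)
K(Q) = -2/3 (K(Q) = -1*2/3 = -2/3)
p(M) = -2/3 + M
o(H, R) = 51 + 3*R (o(H, R) = 3*(R + 17) = 3*(17 + R) = 51 + 3*R)
(-1)**4/o(p(c(-4)), 62) = (-1)**4/(51 + 3*62) = 1/(51 + 186) = 1/237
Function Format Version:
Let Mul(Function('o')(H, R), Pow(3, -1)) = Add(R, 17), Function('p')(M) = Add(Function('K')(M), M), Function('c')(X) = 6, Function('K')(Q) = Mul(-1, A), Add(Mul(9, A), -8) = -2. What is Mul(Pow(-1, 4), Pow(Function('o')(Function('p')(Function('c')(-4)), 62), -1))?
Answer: Rational(1, 237) ≈ 0.0042194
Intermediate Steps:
A = Rational(2, 3) (A = Add(Rational(8, 9), Mul(Rational(1, 9), -2)) = Add(Rational(8, 9), Rational(-2, 9)) = Rational(2, 3) ≈ 0.66667)
Function('K')(Q) = Rational(-2, 3) (Function('K')(Q) = Mul(-1, Rational(2, 3)) = Rational(-2, 3))
Function('p')(M) = Add(Rational(-2, 3), M)
Function('o')(H, R) = Add(51, Mul(3, R)) (Function('o')(H, R) = Mul(3, Add(R, 17)) = Mul(3, Add(17, R)) = Add(51, Mul(3, R)))
Mul(Pow(-1, 4), Pow(Function('o')(Function('p')(Function('c')(-4)), 62), -1)) = Mul(Pow(-1, 4), Pow(Add(51, Mul(3, 62)), -1)) = Mul(1, Pow(Add(51, 186), -1)) = Mul(1, Pow(237, -1)) = Mul(1, Rational(1, 237)) = Rational(1, 237)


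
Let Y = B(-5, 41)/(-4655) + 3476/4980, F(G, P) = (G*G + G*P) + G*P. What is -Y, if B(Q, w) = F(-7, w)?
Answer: -134252/165585 ≈ -0.81077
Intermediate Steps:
F(G, P) = G² + 2*G*P (F(G, P) = (G² + G*P) + G*P = G² + 2*G*P)
B(Q, w) = 49 - 14*w (B(Q, w) = -7*(-7 + 2*w) = 49 - 14*w)
Y = 134252/165585 (Y = (49 - 14*41)/(-4655) + 3476/4980 = (49 - 574)*(-1/4655) + 3476*(1/4980) = -525*(-1/4655) + 869/1245 = 15/133 + 869/1245 = 134252/165585 ≈ 0.81077)
-Y = -1*134252/165585 = -134252/165585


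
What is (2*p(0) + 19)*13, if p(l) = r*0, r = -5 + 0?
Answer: 247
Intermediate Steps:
r = -5
p(l) = 0 (p(l) = -5*0 = 0)
(2*p(0) + 19)*13 = (2*0 + 19)*13 = (0 + 19)*13 = 19*13 = 247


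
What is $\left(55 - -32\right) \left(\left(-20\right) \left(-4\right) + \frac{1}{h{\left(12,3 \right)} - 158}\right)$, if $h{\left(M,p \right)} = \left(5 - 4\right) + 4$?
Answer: $\frac{354931}{51} \approx 6959.4$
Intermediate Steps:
$h{\left(M,p \right)} = 5$ ($h{\left(M,p \right)} = 1 + 4 = 5$)
$\left(55 - -32\right) \left(\left(-20\right) \left(-4\right) + \frac{1}{h{\left(12,3 \right)} - 158}\right) = \left(55 - -32\right) \left(\left(-20\right) \left(-4\right) + \frac{1}{5 - 158}\right) = \left(55 + 32\right) \left(80 + \frac{1}{-153}\right) = 87 \left(80 - \frac{1}{153}\right) = 87 \cdot \frac{12239}{153} = \frac{354931}{51}$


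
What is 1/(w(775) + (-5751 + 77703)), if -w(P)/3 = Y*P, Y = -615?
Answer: 1/1501827 ≈ 6.6586e-7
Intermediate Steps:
w(P) = 1845*P (w(P) = -(-1845)*P = 1845*P)
1/(w(775) + (-5751 + 77703)) = 1/(1845*775 + (-5751 + 77703)) = 1/(1429875 + 71952) = 1/1501827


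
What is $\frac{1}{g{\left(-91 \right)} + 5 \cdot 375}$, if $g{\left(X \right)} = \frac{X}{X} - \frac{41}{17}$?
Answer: $\frac{17}{31851} \approx 0.00053374$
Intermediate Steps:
$g{\left(X \right)} = - \frac{24}{17}$ ($g{\left(X \right)} = 1 - \frac{41}{17} = - \frac{24}{17}$)
$\frac{1}{g{\left(-91 \right)} + 5 \cdot 375} = \frac{1}{- \frac{24}{17} + 5 \cdot 375} = \frac{1}{- \frac{24}{17} + 1875} = \frac{1}{\frac{31851}{17}} = \frac{17}{31851}$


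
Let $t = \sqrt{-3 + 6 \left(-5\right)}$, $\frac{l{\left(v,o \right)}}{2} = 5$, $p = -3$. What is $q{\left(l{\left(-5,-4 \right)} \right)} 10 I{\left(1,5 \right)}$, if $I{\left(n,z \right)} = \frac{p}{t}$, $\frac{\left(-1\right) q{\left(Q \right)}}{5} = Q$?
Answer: $- \frac{500 i \sqrt{33}}{11} \approx - 261.12 i$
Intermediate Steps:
$l{\left(v,o \right)} = 10$ ($l{\left(v,o \right)} = 2 \cdot 5 = 10$)
$t = i \sqrt{33}$ ($t = \sqrt{-3 - 30} = \sqrt{-33} = i \sqrt{33} \approx 5.7446 i$)
$q{\left(Q \right)} = - 5 Q$
$I{\left(n,z \right)} = \frac{i \sqrt{33}}{11}$ ($I{\left(n,z \right)} = - \frac{3}{i \sqrt{33}} = - 3 \left(- \frac{i \sqrt{33}}{33}\right) = \frac{i \sqrt{33}}{11}$)
$q{\left(l{\left(-5,-4 \right)} \right)} 10 I{\left(1,5 \right)} = \left(-5\right) 10 \cdot 10 \frac{i \sqrt{33}}{11} = \left(-50\right) 10 \frac{i \sqrt{33}}{11} = - 500 \frac{i \sqrt{33}}{11} = - \frac{500 i \sqrt{33}}{11}$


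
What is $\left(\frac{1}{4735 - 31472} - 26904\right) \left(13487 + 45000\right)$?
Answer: $- \frac{42071585247263}{26737} \approx -1.5735 \cdot 10^{9}$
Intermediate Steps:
$\left(\frac{1}{4735 - 31472} - 26904\right) \left(13487 + 45000\right) = \left(\frac{1}{-26737} - 26904\right) 58487 = \left(- \frac{1}{26737} - 26904\right) 58487 = \left(- \frac{719332249}{26737}\right) 58487 = - \frac{42071585247263}{26737}$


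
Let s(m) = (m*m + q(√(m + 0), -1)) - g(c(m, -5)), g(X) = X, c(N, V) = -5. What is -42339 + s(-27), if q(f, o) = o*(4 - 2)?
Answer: -41607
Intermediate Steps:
q(f, o) = 2*o (q(f, o) = o*2 = 2*o)
s(m) = 3 + m² (s(m) = (m*m + 2*(-1)) - 1*(-5) = (m² - 2) + 5 = (-2 + m²) + 5 = 3 + m²)
-42339 + s(-27) = -42339 + (3 + (-27)²) = -42339 + (3 + 729) = -42339 + 732 = -41607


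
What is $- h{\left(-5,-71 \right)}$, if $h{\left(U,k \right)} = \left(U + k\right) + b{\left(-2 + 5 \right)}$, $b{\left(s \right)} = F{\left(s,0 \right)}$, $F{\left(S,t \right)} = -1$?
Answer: $77$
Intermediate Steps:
$b{\left(s \right)} = -1$
$h{\left(U,k \right)} = -1 + U + k$ ($h{\left(U,k \right)} = \left(U + k\right) - 1 = -1 + U + k$)
$- h{\left(-5,-71 \right)} = - (-1 - 5 - 71) = \left(-1\right) \left(-77\right) = 77$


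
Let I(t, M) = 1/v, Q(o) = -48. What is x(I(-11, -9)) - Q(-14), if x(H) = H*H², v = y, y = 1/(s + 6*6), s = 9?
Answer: 91173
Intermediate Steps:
y = 1/45 (y = 1/(9 + 6*6) = 1/(9 + 36) = 1/45 ≈ 0.022222)
v = 1/45 ≈ 0.022222
I(t, M) = 45 (I(t, M) = 1/(1/45) = 45)
x(H) = H³
x(I(-11, -9)) - Q(-14) = 45³ - 1*(-48) = 91125 + 48 = 91173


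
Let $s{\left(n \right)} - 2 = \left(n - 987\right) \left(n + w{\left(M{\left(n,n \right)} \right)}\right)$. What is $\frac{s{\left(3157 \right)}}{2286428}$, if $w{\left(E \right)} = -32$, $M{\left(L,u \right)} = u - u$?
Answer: $\frac{1695313}{571607} \approx 2.9659$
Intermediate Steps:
$M{\left(L,u \right)} = 0$
$s{\left(n \right)} = 2 + \left(-987 + n\right) \left(-32 + n\right)$ ($s{\left(n \right)} = 2 + \left(n - 987\right) \left(n - 32\right) = 2 + \left(-987 + n\right) \left(-32 + n\right)$)
$\frac{s{\left(3157 \right)}}{2286428} = \frac{31586 + 3157^{2} - 3216983}{2286428} = \left(31586 + 9966649 - 3216983\right) \frac{1}{2286428} = 6781252 \cdot \frac{1}{2286428} = \frac{1695313}{571607}$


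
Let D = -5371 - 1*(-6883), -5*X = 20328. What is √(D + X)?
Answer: 4*I*√3990/5 ≈ 50.533*I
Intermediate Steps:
X = -20328/5 (X = -⅕*20328 = -20328/5 ≈ -4065.6)
D = 1512 (D = -5371 + 6883 = 1512)
√(D + X) = √(1512 - 20328/5) = √(-12768/5) = 4*I*√3990/5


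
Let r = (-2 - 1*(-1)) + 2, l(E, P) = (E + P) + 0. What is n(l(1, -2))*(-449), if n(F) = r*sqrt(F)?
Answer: -449*I ≈ -449.0*I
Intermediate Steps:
l(E, P) = E + P
r = 1 (r = (-2 + 1) + 2 = -1 + 2 = 1)
n(F) = sqrt(F) (n(F) = 1*sqrt(F) = sqrt(F))
n(l(1, -2))*(-449) = sqrt(1 - 2)*(-449) = sqrt(-1)*(-449) = I*(-449) = -449*I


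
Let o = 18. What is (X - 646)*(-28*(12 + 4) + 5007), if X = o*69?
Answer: 2717164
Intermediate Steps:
X = 1242 (X = 18*69 = 1242)
(X - 646)*(-28*(12 + 4) + 5007) = (1242 - 646)*(-28*(12 + 4) + 5007) = 596*(-28*16 + 5007) = 596*(-448 + 5007) = 596*4559 = 2717164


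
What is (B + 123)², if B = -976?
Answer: 727609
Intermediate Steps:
(B + 123)² = (-976 + 123)² = (-853)² = 727609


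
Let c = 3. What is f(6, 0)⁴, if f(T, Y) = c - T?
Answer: 81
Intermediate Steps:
f(T, Y) = 3 - T
f(6, 0)⁴ = (3 - 1*6)⁴ = (3 - 6)⁴ = (-3)⁴ = 81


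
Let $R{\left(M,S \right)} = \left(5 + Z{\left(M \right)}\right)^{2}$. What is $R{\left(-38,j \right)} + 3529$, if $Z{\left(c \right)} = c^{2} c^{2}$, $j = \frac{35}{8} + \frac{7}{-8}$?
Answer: $4347812993410$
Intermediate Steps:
$j = \frac{7}{2}$ ($j = 35 \cdot \frac{1}{8} + 7 \left(- \frac{1}{8}\right) = \frac{35}{8} - \frac{7}{8} = \frac{7}{2} \approx 3.5$)
$Z{\left(c \right)} = c^{4}$
$R{\left(M,S \right)} = \left(5 + M^{4}\right)^{2}$
$R{\left(-38,j \right)} + 3529 = \left(5 + \left(-38\right)^{4}\right)^{2} + 3529 = \left(5 + 2085136\right)^{2} + 3529 = 2085141^{2} + 3529 = 4347812989881 + 3529 = 4347812993410$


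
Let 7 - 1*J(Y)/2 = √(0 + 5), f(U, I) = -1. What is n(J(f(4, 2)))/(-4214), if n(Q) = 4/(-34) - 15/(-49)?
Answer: -157/3510262 ≈ -4.4726e-5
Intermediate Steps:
J(Y) = 14 - 2*√5 (J(Y) = 14 - 2*√(0 + 5) = 14 - 2*√5)
n(Q) = 157/833 (n(Q) = 4*(-1/34) - 15*(-1/49) = -2/17 + 15/49 = 157/833)
n(J(f(4, 2)))/(-4214) = (157/833)/(-4214) = (157/833)*(-1/4214) = -157/3510262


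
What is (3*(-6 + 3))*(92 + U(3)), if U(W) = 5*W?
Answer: -963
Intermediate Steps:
(3*(-6 + 3))*(92 + U(3)) = (3*(-6 + 3))*(92 + 5*3) = (3*(-3))*(92 + 15) = -9*107 = -963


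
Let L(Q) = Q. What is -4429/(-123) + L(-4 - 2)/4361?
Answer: 19314131/536403 ≈ 36.007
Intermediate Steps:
-4429/(-123) + L(-4 - 2)/4361 = -4429/(-123) + (-4 - 2)/4361 = -4429*(-1/123) - 6*1/4361 = 4429/123 - 6/4361 = 19314131/536403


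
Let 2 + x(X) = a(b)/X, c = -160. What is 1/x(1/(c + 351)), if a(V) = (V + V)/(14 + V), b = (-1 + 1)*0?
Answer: -½ ≈ -0.50000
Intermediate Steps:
b = 0 (b = 0*0 = 0)
a(V) = 2*V/(14 + V) (a(V) = (2*V)/(14 + V) = 2*V/(14 + V))
x(X) = -2 (x(X) = -2 + (2*0/(14 + 0))/X = -2 + (2*0/14)/X = -2 + (2*0*(1/14))/X = -2 + 0/X = -2 + 0 = -2)
1/x(1/(c + 351)) = 1/(-2) = -½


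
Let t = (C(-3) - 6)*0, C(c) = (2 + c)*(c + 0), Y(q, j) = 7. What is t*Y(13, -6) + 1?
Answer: 1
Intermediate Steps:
C(c) = c*(2 + c) (C(c) = (2 + c)*c = c*(2 + c))
t = 0 (t = (-3*(2 - 3) - 6)*0 = (-3*(-1) - 6)*0 = (3 - 6)*0 = -3*0 = 0)
t*Y(13, -6) + 1 = 0*7 + 1 = 0 + 1 = 1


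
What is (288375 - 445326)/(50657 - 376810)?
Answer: 156951/326153 ≈ 0.48122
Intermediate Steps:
(288375 - 445326)/(50657 - 376810) = -156951/(-326153) = -156951*(-1/326153) = 156951/326153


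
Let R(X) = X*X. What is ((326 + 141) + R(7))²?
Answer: 266256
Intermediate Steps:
R(X) = X²
((326 + 141) + R(7))² = ((326 + 141) + 7²)² = (467 + 49)² = 516² = 266256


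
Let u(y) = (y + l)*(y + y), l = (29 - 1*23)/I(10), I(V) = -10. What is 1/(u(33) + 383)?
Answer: 5/12607 ≈ 0.00039661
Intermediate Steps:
l = -3/5 (l = (29 - 1*23)/(-10) = (29 - 23)*(-1/10) = 6*(-1/10) = -3/5 ≈ -0.60000)
u(y) = 2*y*(-3/5 + y) (u(y) = (y - 3/5)*(y + y) = (-3/5 + y)*(2*y) = 2*y*(-3/5 + y))
1/(u(33) + 383) = 1/((2/5)*33*(-3 + 5*33) + 383) = 1/((2/5)*33*(-3 + 165) + 383) = 1/((2/5)*33*162 + 383) = 1/(10692/5 + 383) = 1/(12607/5) = 5/12607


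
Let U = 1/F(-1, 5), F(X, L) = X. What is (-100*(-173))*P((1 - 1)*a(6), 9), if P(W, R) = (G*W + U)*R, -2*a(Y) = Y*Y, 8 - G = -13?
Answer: -155700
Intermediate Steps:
G = 21 (G = 8 - 1*(-13) = 8 + 13 = 21)
a(Y) = -Y**2/2 (a(Y) = -Y*Y/2 = -Y**2/2)
U = -1 (U = 1/(-1) = -1)
P(W, R) = R*(-1 + 21*W) (P(W, R) = (21*W - 1)*R = (-1 + 21*W)*R = R*(-1 + 21*W))
(-100*(-173))*P((1 - 1)*a(6), 9) = (-100*(-173))*(9*(-1 + 21*((1 - 1)*(-1/2*6**2)))) = 17300*(9*(-1 + 21*(0*(-1/2*36)))) = 17300*(9*(-1 + 21*(0*(-18)))) = 17300*(9*(-1 + 21*0)) = 17300*(9*(-1 + 0)) = 17300*(9*(-1)) = 17300*(-9) = -155700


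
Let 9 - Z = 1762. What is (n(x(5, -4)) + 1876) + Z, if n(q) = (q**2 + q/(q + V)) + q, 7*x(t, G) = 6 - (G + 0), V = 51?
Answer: 2274789/17983 ≈ 126.50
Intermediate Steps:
Z = -1753 (Z = 9 - 1*1762 = 9 - 1762 = -1753)
x(t, G) = 6/7 - G/7 (x(t, G) = (6 - (G + 0))/7 = (6 - G)/7 = 6/7 - G/7)
n(q) = q + q**2 + q/(51 + q) (n(q) = (q**2 + q/(q + 51)) + q = (q**2 + q/(51 + q)) + q = q + q**2 + q/(51 + q))
(n(x(5, -4)) + 1876) + Z = ((6/7 - 1/7*(-4))*(52 + (6/7 - 1/7*(-4))**2 + 52*(6/7 - 1/7*(-4)))/(51 + (6/7 - 1/7*(-4))) + 1876) - 1753 = ((6/7 + 4/7)*(52 + (6/7 + 4/7)**2 + 52*(6/7 + 4/7))/(51 + (6/7 + 4/7)) + 1876) - 1753 = (10*(52 + (10/7)**2 + 52*(10/7))/(7*(51 + 10/7)) + 1876) - 1753 = (10*(52 + 100/49 + 520/7)/(7*(367/7)) + 1876) - 1753 = ((10/7)*(7/367)*(6288/49) + 1876) - 1753 = (62880/17983 + 1876) - 1753 = 33798988/17983 - 1753 = 2274789/17983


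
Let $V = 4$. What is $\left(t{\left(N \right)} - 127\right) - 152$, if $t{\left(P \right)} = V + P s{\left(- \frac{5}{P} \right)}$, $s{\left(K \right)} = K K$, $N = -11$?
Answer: $- \frac{3050}{11} \approx -277.27$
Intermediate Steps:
$s{\left(K \right)} = K^{2}$
$t{\left(P \right)} = 4 + \frac{25}{P}$ ($t{\left(P \right)} = 4 + P \left(- \frac{5}{P}\right)^{2} = 4 + P \frac{25}{P^{2}} = 4 + \frac{25}{P}$)
$\left(t{\left(N \right)} - 127\right) - 152 = \left(\left(4 + \frac{25}{-11}\right) - 127\right) - 152 = \left(\left(4 + 25 \left(- \frac{1}{11}\right)\right) - 127\right) - 152 = \left(\left(4 - \frac{25}{11}\right) - 127\right) - 152 = \left(\frac{19}{11} - 127\right) - 152 = - \frac{1378}{11} - 152 = - \frac{3050}{11}$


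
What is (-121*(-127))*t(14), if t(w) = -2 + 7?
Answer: 76835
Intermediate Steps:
t(w) = 5
(-121*(-127))*t(14) = -121*(-127)*5 = 15367*5 = 76835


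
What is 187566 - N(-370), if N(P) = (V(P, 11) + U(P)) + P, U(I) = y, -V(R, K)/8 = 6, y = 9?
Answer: 187975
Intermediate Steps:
V(R, K) = -48 (V(R, K) = -8*6 = -48)
U(I) = 9
N(P) = -39 + P (N(P) = (-48 + 9) + P = -39 + P)
187566 - N(-370) = 187566 - (-39 - 370) = 187566 - 1*(-409) = 187566 + 409 = 187975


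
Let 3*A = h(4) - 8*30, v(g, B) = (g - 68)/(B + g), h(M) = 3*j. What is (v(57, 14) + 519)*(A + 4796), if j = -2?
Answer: 173654332/71 ≈ 2.4458e+6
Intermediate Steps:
h(M) = -6 (h(M) = 3*(-2) = -6)
v(g, B) = (-68 + g)/(B + g)
A = -82 (A = (-6 - 8*30)/3 = (-6 - 240)/3 = (⅓)*(-246) = -82)
(v(57, 14) + 519)*(A + 4796) = ((-68 + 57)/(14 + 57) + 519)*(-82 + 4796) = (-11/71 + 519)*4714 = (36838/71)*4714 = 173654332/71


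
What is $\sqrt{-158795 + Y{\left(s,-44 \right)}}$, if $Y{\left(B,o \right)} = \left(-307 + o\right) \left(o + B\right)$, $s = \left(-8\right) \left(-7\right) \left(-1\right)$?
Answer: $i \sqrt{123695} \approx 351.7 i$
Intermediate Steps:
$s = -56$ ($s = 56 \left(-1\right) = -56$)
$Y{\left(B,o \right)} = \left(-307 + o\right) \left(B + o\right)$
$\sqrt{-158795 + Y{\left(s,-44 \right)}} = \sqrt{-158795 - \left(-33164 - 1936\right)} = \sqrt{-158795 + \left(1936 + 17192 + 13508 + 2464\right)} = \sqrt{-158795 + 35100} = \sqrt{-123695} = i \sqrt{123695}$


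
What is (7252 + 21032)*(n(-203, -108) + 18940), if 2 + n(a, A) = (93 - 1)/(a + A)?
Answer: 166582181784/311 ≈ 5.3563e+8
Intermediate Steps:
n(a, A) = -2 + 92/(A + a) (n(a, A) = -2 + (93 - 1)/(a + A) = -2 + 92/(A + a))
(7252 + 21032)*(n(-203, -108) + 18940) = (7252 + 21032)*(2*(46 - 1*(-108) - 1*(-203))/(-108 - 203) + 18940) = 28284*(2*(46 + 108 + 203)/(-311) + 18940) = 28284*(2*(-1/311)*357 + 18940) = 28284*(-714/311 + 18940) = 28284*(5889626/311) = 166582181784/311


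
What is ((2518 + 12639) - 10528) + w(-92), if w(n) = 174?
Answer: 4803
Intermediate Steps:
((2518 + 12639) - 10528) + w(-92) = ((2518 + 12639) - 10528) + 174 = (15157 - 10528) + 174 = 4629 + 174 = 4803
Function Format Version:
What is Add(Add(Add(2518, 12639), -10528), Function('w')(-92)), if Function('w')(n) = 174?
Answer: 4803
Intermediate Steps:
Add(Add(Add(2518, 12639), -10528), Function('w')(-92)) = Add(Add(Add(2518, 12639), -10528), 174) = Add(Add(15157, -10528), 174) = Add(4629, 174) = 4803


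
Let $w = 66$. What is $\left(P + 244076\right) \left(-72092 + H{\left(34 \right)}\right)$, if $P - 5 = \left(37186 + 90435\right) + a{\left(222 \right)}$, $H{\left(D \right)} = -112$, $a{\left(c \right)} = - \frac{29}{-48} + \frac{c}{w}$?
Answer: $- \frac{107354630797}{4} \approx -2.6839 \cdot 10^{10}$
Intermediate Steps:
$a{\left(c \right)} = \frac{29}{48} + \frac{c}{66}$ ($a{\left(c \right)} = - \frac{29}{-48} + \frac{c}{66} = \left(-29\right) \left(- \frac{1}{48}\right) + c \frac{1}{66} = \frac{29}{48} + \frac{c}{66}$)
$P = \frac{67388623}{528}$ ($P = 5 + \left(\left(37186 + 90435\right) + \left(\frac{29}{48} + \frac{1}{66} \cdot 222\right)\right) = 5 + \left(127621 + \left(\frac{29}{48} + \frac{37}{11}\right)\right) = 5 + \left(127621 + \frac{2095}{528}\right) = 5 + \frac{67385983}{528} = \frac{67388623}{528} \approx 1.2763 \cdot 10^{5}$)
$\left(P + 244076\right) \left(-72092 + H{\left(34 \right)}\right) = \left(\frac{67388623}{528} + 244076\right) \left(-72092 - 112\right) = \frac{196260751}{528} \left(-72204\right) = - \frac{107354630797}{4}$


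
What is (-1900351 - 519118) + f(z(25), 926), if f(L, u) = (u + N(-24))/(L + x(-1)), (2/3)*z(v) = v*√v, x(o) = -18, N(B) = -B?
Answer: -820198091/339 ≈ -2.4195e+6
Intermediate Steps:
z(v) = 3*v^(3/2)/2 (z(v) = 3*(v*√v)/2 = 3*v^(3/2)/2)
f(L, u) = (24 + u)/(-18 + L) (f(L, u) = (u - 1*(-24))/(L - 18) = (u + 24)/(-18 + L) = (24 + u)/(-18 + L))
(-1900351 - 519118) + f(z(25), 926) = (-1900351 - 519118) + (24 + 926)/(-18 + 3*25^(3/2)/2) = -2419469 + 950/(-18 + (3/2)*125) = -2419469 + 950/(-18 + 375/2) = -2419469 + 950/(339/2) = -2419469 + (2/339)*950 = -2419469 + 1900/339 = -820198091/339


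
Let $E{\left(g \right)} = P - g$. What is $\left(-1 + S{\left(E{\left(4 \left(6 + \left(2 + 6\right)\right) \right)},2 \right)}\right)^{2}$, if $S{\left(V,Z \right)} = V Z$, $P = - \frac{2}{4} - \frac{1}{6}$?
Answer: $\frac{117649}{9} \approx 13072.0$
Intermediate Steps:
$P = - \frac{2}{3}$ ($P = \left(-2\right) \frac{1}{4} - \frac{1}{6} = - \frac{1}{2} - \frac{1}{6} = - \frac{2}{3} \approx -0.66667$)
$E{\left(g \right)} = - \frac{2}{3} - g$
$\left(-1 + S{\left(E{\left(4 \left(6 + \left(2 + 6\right)\right) \right)},2 \right)}\right)^{2} = \left(-1 + \left(- \frac{2}{3} - 4 \left(6 + \left(2 + 6\right)\right)\right) 2\right)^{2} = \left(-1 + \left(- \frac{2}{3} - 4 \left(6 + 8\right)\right) 2\right)^{2} = \left(-1 + \left(- \frac{2}{3} - 4 \cdot 14\right) 2\right)^{2} = \left(-1 + \left(- \frac{2}{3} - 56\right) 2\right)^{2} = \left(-1 - \frac{340}{3}\right)^{2} = \left(- \frac{343}{3}\right)^{2} = \frac{117649}{9}$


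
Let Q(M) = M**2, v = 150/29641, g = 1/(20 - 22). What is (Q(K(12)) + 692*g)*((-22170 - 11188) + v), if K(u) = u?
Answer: 199730394256/29641 ≈ 6.7383e+6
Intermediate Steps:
g = -1/2 (g = 1/(-2) = -1/2 ≈ -0.50000)
v = 150/29641 (v = 150*(1/29641) = 150/29641 ≈ 0.0050606)
(Q(K(12)) + 692*g)*((-22170 - 11188) + v) = (12**2 + 692*(-1/2))*((-22170 - 11188) + 150/29641) = (144 - 346)*(-33358 + 150/29641) = -202*(-988764328/29641) = 199730394256/29641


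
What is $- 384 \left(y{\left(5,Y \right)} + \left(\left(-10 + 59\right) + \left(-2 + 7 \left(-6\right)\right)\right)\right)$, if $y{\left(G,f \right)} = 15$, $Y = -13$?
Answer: $-7680$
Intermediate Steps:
$- 384 \left(y{\left(5,Y \right)} + \left(\left(-10 + 59\right) + \left(-2 + 7 \left(-6\right)\right)\right)\right) = - 384 \left(15 + \left(\left(-10 + 59\right) + \left(-2 + 7 \left(-6\right)\right)\right)\right) = - 384 \left(15 + \left(49 - 44\right)\right) = - 384 \left(15 + 5\right) = \left(-384\right) 20 = -7680$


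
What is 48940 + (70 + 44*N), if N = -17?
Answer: 48262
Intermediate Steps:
48940 + (70 + 44*N) = 48940 + (70 + 44*(-17)) = 48940 + (70 - 748) = 48940 - 678 = 48262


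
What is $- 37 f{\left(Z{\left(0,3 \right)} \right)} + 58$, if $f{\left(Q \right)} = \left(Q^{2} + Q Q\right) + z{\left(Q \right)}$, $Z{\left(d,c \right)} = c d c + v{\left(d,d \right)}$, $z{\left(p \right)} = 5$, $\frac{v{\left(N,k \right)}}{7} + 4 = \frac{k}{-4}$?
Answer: $-58143$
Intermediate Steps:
$v{\left(N,k \right)} = -28 - \frac{7 k}{4}$ ($v{\left(N,k \right)} = -28 + 7 \frac{k}{-4} = -28 + 7 k \left(- \frac{1}{4}\right) = -28 + 7 \left(- \frac{k}{4}\right) = -28 - \frac{7 k}{4}$)
$Z{\left(d,c \right)} = -28 - \frac{7 d}{4} + d c^{2}$ ($Z{\left(d,c \right)} = c d c - \left(28 + \frac{7 d}{4}\right) = d c^{2} - \left(28 + \frac{7 d}{4}\right) = -28 - \frac{7 d}{4} + d c^{2}$)
$f{\left(Q \right)} = 5 + 2 Q^{2}$ ($f{\left(Q \right)} = \left(Q^{2} + Q Q\right) + 5 = \left(Q^{2} + Q^{2}\right) + 5 = 2 Q^{2} + 5 = 5 + 2 Q^{2}$)
$- 37 f{\left(Z{\left(0,3 \right)} \right)} + 58 = - 37 \left(5 + 2 \left(-28 - 0 + 0 \cdot 3^{2}\right)^{2}\right) + 58 = - 37 \left(5 + 2 \left(-28 + 0 + 0 \cdot 9\right)^{2}\right) + 58 = - 37 \left(5 + 2 \left(-28 + 0 + 0\right)^{2}\right) + 58 = - 37 \left(5 + 2 \left(-28\right)^{2}\right) + 58 = - 37 \left(5 + 2 \cdot 784\right) + 58 = - 37 \left(5 + 1568\right) + 58 = \left(-37\right) 1573 + 58 = -58201 + 58 = -58143$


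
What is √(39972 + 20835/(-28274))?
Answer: √31953790217082/28274 ≈ 199.93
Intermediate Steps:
√(39972 + 20835/(-28274)) = √(39972 + 20835*(-1/28274)) = √(39972 - 20835/28274) = √(1130147493/28274) = √31953790217082/28274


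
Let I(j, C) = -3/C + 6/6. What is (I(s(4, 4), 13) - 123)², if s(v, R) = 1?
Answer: 2524921/169 ≈ 14940.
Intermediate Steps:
I(j, C) = 1 - 3/C (I(j, C) = -3/C + 6*(⅙) = -3/C + 1 = 1 - 3/C)
(I(s(4, 4), 13) - 123)² = ((-3 + 13)/13 - 123)² = ((1/13)*10 - 123)² = (10/13 - 123)² = (-1589/13)² = 2524921/169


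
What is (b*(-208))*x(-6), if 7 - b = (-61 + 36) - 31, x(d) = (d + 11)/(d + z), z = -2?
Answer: 8190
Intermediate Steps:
x(d) = (11 + d)/(-2 + d) (x(d) = (d + 11)/(d - 2) = (11 + d)/(-2 + d))
b = 63 (b = 7 - ((-61 + 36) - 31) = 7 - (-25 - 31) = 7 - 1*(-56) = 7 + 56 = 63)
(b*(-208))*x(-6) = (63*(-208))*((11 - 6)/(-2 - 6)) = -13104*5/(-8) = -(-1638)*5 = -13104*(-5/8) = 8190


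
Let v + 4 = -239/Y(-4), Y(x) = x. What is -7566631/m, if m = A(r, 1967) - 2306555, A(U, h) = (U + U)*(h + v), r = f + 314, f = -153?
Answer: 15133262/3310459 ≈ 4.5714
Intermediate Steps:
r = 161 (r = -153 + 314 = 161)
v = 223/4 (v = -4 - 239/(-4) = -4 - 239*(-¼) = -4 + 239/4 = 223/4 ≈ 55.750)
A(U, h) = 2*U*(223/4 + h) (A(U, h) = (U + U)*(h + 223/4) = (2*U)*(223/4 + h) = 2*U*(223/4 + h))
m = -3310459/2 (m = (½)*161*(223 + 4*1967) - 2306555 = (½)*161*(223 + 7868) - 2306555 = (½)*161*8091 - 2306555 = 1302651/2 - 2306555 = -3310459/2 ≈ -1.6552e+6)
-7566631/m = -7566631/(-3310459/2) = -7566631*(-2/3310459) = 15133262/3310459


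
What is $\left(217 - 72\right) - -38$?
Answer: $183$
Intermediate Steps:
$\left(217 - 72\right) - -38 = \left(217 - 72\right) + \left(-7 + 45\right) = 145 + 38 = 183$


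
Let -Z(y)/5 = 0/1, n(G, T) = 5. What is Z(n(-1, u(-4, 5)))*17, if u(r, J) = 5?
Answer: 0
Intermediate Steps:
Z(y) = 0 (Z(y) = -0/1 = -0 = -5*0 = 0)
Z(n(-1, u(-4, 5)))*17 = 0*17 = 0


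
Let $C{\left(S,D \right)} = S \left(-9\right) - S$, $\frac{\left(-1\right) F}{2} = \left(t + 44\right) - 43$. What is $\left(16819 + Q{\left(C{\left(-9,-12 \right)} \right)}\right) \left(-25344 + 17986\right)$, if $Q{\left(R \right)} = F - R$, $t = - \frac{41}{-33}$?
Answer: $- \frac{4060946422}{33} \approx -1.2306 \cdot 10^{8}$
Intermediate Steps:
$t = \frac{41}{33}$ ($t = \left(-41\right) \left(- \frac{1}{33}\right) = \frac{41}{33} \approx 1.2424$)
$F = - \frac{148}{33}$ ($F = - 2 \left(\left(\frac{41}{33} + 44\right) - 43\right) = - 2 \left(\frac{1493}{33} - 43\right) = \left(-2\right) \frac{74}{33} = - \frac{148}{33} \approx -4.4848$)
$C{\left(S,D \right)} = - 10 S$ ($C{\left(S,D \right)} = - 9 S - S = - 10 S$)
$Q{\left(R \right)} = - \frac{148}{33} - R$
$\left(16819 + Q{\left(C{\left(-9,-12 \right)} \right)}\right) \left(-25344 + 17986\right) = \left(16819 - \left(\frac{148}{33} - -90\right)\right) \left(-25344 + 17986\right) = \left(16819 - \frac{3118}{33}\right) \left(-7358\right) = \frac{551909}{33} \left(-7358\right) = - \frac{4060946422}{33}$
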